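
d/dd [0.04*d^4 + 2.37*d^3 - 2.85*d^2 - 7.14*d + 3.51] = 0.16*d^3 + 7.11*d^2 - 5.7*d - 7.14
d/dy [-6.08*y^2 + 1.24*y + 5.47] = 1.24 - 12.16*y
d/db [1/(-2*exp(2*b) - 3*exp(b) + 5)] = (4*exp(b) + 3)*exp(b)/(2*exp(2*b) + 3*exp(b) - 5)^2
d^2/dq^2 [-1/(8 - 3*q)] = 18/(3*q - 8)^3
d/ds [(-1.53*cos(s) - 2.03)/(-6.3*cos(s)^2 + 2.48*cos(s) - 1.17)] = (9.639*cos(s)^2 + 25.578*cos(s) - 6.8245)*sin(s)/(39.69*cos(s)^4 - 31.248*cos(s)^3 + 20.8924*cos(s)^2 - 5.8032*cos(s) + 1.3689)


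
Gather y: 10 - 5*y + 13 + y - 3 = 20 - 4*y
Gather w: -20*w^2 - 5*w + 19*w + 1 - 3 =-20*w^2 + 14*w - 2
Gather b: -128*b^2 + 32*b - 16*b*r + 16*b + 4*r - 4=-128*b^2 + b*(48 - 16*r) + 4*r - 4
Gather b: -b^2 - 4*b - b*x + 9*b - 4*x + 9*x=-b^2 + b*(5 - x) + 5*x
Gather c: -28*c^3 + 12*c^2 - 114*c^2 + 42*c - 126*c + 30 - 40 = -28*c^3 - 102*c^2 - 84*c - 10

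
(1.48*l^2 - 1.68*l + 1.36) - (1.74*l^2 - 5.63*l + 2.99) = -0.26*l^2 + 3.95*l - 1.63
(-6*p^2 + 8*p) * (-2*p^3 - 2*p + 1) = 12*p^5 - 16*p^4 + 12*p^3 - 22*p^2 + 8*p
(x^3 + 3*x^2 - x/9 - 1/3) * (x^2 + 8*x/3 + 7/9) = x^5 + 17*x^4/3 + 26*x^3/3 + 46*x^2/27 - 79*x/81 - 7/27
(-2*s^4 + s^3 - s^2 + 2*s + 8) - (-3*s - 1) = -2*s^4 + s^3 - s^2 + 5*s + 9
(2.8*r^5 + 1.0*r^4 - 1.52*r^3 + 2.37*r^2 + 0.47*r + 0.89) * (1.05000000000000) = 2.94*r^5 + 1.05*r^4 - 1.596*r^3 + 2.4885*r^2 + 0.4935*r + 0.9345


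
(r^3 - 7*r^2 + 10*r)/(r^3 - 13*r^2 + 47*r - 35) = r*(r - 2)/(r^2 - 8*r + 7)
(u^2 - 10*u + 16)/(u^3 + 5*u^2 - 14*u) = (u - 8)/(u*(u + 7))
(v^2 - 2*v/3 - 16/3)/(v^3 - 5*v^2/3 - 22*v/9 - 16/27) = 9*(v + 2)/(9*v^2 + 9*v + 2)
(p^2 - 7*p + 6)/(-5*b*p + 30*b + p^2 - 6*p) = (p - 1)/(-5*b + p)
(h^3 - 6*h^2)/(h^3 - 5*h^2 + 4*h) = h*(h - 6)/(h^2 - 5*h + 4)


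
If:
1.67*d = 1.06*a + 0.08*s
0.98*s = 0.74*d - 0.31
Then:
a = 2.01096379398266*s + 0.659994900560938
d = 1.32432432432432*s + 0.418918918918919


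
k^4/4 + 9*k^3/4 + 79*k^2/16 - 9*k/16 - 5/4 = (k/4 + 1)*(k - 1/2)*(k + 1/2)*(k + 5)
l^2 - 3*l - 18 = (l - 6)*(l + 3)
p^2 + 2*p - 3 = (p - 1)*(p + 3)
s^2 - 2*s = s*(s - 2)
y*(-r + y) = -r*y + y^2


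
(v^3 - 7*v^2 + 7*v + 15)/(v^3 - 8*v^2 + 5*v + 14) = (v^2 - 8*v + 15)/(v^2 - 9*v + 14)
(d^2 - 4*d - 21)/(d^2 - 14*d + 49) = (d + 3)/(d - 7)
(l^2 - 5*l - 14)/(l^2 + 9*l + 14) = (l - 7)/(l + 7)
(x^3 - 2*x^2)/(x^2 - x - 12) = x^2*(2 - x)/(-x^2 + x + 12)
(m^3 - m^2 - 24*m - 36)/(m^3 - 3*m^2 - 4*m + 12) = (m^2 - 3*m - 18)/(m^2 - 5*m + 6)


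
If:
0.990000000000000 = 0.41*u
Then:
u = 2.41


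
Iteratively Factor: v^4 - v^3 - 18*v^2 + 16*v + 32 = (v - 2)*(v^3 + v^2 - 16*v - 16) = (v - 2)*(v + 4)*(v^2 - 3*v - 4) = (v - 4)*(v - 2)*(v + 4)*(v + 1)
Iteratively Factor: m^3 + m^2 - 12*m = (m + 4)*(m^2 - 3*m) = (m - 3)*(m + 4)*(m)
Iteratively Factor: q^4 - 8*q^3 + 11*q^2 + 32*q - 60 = (q - 3)*(q^3 - 5*q^2 - 4*q + 20) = (q - 3)*(q + 2)*(q^2 - 7*q + 10) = (q - 5)*(q - 3)*(q + 2)*(q - 2)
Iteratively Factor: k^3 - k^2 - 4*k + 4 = (k - 1)*(k^2 - 4) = (k - 2)*(k - 1)*(k + 2)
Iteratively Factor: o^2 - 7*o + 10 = (o - 2)*(o - 5)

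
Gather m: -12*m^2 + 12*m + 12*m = -12*m^2 + 24*m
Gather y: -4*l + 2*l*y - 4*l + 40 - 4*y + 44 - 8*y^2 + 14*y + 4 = -8*l - 8*y^2 + y*(2*l + 10) + 88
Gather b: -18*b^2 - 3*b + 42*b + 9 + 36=-18*b^2 + 39*b + 45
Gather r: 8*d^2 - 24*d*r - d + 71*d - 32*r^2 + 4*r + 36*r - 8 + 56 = 8*d^2 + 70*d - 32*r^2 + r*(40 - 24*d) + 48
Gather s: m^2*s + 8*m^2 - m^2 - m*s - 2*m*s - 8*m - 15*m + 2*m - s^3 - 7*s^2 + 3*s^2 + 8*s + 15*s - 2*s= 7*m^2 - 21*m - s^3 - 4*s^2 + s*(m^2 - 3*m + 21)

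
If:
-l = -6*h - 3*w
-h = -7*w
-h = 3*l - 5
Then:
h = 35/142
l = 225/142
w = 5/142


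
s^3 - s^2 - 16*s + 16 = (s - 4)*(s - 1)*(s + 4)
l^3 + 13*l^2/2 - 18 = (l - 3/2)*(l + 2)*(l + 6)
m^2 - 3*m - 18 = (m - 6)*(m + 3)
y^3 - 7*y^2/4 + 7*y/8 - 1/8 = (y - 1)*(y - 1/2)*(y - 1/4)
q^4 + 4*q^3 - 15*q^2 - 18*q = q*(q - 3)*(q + 1)*(q + 6)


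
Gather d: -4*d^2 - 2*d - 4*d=-4*d^2 - 6*d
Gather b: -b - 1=-b - 1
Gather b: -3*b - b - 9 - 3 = -4*b - 12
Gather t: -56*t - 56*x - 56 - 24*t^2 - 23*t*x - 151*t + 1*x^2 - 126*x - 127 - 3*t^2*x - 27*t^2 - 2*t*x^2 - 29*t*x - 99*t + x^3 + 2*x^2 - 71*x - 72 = t^2*(-3*x - 51) + t*(-2*x^2 - 52*x - 306) + x^3 + 3*x^2 - 253*x - 255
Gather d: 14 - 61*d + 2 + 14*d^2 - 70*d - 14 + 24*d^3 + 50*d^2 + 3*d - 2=24*d^3 + 64*d^2 - 128*d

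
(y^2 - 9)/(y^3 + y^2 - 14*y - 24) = (y - 3)/(y^2 - 2*y - 8)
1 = 1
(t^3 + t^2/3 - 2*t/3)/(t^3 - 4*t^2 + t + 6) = t*(3*t - 2)/(3*(t^2 - 5*t + 6))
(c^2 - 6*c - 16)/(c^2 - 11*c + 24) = (c + 2)/(c - 3)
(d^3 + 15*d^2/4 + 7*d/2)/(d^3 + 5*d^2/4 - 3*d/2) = (4*d + 7)/(4*d - 3)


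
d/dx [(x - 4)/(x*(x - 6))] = (-x^2 + 8*x - 24)/(x^2*(x^2 - 12*x + 36))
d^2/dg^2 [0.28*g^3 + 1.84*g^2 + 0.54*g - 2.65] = 1.68*g + 3.68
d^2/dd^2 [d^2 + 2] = 2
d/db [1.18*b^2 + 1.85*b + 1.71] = 2.36*b + 1.85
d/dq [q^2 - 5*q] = 2*q - 5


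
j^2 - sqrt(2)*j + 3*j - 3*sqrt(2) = (j + 3)*(j - sqrt(2))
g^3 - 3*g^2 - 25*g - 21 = (g - 7)*(g + 1)*(g + 3)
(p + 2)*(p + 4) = p^2 + 6*p + 8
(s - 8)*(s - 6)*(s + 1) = s^3 - 13*s^2 + 34*s + 48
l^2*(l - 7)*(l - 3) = l^4 - 10*l^3 + 21*l^2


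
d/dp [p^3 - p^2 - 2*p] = 3*p^2 - 2*p - 2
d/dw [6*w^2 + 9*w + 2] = 12*w + 9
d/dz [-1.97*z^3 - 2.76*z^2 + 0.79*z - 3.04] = -5.91*z^2 - 5.52*z + 0.79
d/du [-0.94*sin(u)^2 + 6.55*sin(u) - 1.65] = (6.55 - 1.88*sin(u))*cos(u)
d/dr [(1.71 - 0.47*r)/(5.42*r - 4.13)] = (30.260923 - 39.712882*r)/(5.42*r - 4.13)^3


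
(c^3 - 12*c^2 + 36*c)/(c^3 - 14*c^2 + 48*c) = (c - 6)/(c - 8)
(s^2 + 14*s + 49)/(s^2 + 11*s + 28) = (s + 7)/(s + 4)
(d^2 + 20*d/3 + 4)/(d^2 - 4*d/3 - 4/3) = (d + 6)/(d - 2)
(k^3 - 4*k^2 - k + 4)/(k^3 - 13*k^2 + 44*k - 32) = (k + 1)/(k - 8)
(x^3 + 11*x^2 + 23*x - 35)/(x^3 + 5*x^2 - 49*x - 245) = (x - 1)/(x - 7)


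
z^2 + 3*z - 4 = (z - 1)*(z + 4)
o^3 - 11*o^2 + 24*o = o*(o - 8)*(o - 3)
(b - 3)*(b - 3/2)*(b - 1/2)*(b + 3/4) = b^4 - 17*b^3/4 + 3*b^2 + 45*b/16 - 27/16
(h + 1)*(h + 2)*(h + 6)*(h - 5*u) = h^4 - 5*h^3*u + 9*h^3 - 45*h^2*u + 20*h^2 - 100*h*u + 12*h - 60*u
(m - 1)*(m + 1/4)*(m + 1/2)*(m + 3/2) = m^4 + 5*m^3/4 - m^2 - 17*m/16 - 3/16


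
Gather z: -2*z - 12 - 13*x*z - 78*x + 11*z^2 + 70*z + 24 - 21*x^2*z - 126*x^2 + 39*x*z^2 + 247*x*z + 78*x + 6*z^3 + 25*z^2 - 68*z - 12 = -126*x^2 + 6*z^3 + z^2*(39*x + 36) + z*(-21*x^2 + 234*x)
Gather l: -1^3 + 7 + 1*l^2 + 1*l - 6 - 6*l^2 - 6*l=-5*l^2 - 5*l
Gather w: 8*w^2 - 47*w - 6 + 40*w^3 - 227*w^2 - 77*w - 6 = 40*w^3 - 219*w^2 - 124*w - 12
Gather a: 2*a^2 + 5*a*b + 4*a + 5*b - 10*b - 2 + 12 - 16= 2*a^2 + a*(5*b + 4) - 5*b - 6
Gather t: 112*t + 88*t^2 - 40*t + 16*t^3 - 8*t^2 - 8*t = 16*t^3 + 80*t^2 + 64*t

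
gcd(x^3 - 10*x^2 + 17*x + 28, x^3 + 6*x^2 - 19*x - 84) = x - 4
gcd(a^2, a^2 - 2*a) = a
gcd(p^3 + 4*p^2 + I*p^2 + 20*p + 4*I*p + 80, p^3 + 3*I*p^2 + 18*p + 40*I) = p^2 + I*p + 20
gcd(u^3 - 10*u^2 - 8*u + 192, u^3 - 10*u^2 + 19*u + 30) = u - 6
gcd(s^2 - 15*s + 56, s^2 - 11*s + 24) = s - 8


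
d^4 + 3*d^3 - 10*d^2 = d^2*(d - 2)*(d + 5)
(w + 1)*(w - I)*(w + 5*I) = w^3 + w^2 + 4*I*w^2 + 5*w + 4*I*w + 5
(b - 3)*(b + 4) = b^2 + b - 12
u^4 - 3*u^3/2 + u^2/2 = u^2*(u - 1)*(u - 1/2)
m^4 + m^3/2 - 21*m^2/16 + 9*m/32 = m*(m - 3/4)*(m - 1/4)*(m + 3/2)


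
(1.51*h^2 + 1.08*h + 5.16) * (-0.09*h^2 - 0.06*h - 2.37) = -0.1359*h^4 - 0.1878*h^3 - 4.1079*h^2 - 2.8692*h - 12.2292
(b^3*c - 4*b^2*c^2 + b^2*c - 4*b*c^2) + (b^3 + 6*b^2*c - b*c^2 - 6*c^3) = b^3*c + b^3 - 4*b^2*c^2 + 7*b^2*c - 5*b*c^2 - 6*c^3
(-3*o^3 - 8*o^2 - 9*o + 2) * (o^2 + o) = -3*o^5 - 11*o^4 - 17*o^3 - 7*o^2 + 2*o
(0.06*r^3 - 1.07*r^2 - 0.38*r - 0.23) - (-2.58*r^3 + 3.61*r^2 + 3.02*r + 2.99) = 2.64*r^3 - 4.68*r^2 - 3.4*r - 3.22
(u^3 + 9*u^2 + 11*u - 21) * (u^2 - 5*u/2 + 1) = u^5 + 13*u^4/2 - 21*u^3/2 - 79*u^2/2 + 127*u/2 - 21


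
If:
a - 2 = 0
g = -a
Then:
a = 2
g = -2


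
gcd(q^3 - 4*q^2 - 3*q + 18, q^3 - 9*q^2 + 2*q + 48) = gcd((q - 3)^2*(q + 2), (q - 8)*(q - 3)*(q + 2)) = q^2 - q - 6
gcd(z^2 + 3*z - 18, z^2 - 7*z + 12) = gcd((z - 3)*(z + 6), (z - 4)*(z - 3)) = z - 3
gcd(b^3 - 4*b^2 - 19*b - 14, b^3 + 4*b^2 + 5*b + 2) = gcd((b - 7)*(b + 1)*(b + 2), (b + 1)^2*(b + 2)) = b^2 + 3*b + 2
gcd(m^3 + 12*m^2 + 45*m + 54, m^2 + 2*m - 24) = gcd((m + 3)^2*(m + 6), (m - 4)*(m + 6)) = m + 6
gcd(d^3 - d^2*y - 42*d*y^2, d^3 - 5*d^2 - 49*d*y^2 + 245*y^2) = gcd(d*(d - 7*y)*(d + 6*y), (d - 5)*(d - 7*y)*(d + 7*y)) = -d + 7*y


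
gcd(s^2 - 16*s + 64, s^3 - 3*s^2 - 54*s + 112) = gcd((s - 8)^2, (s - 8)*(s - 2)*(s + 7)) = s - 8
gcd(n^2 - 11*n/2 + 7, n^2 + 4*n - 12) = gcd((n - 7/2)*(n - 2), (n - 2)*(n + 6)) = n - 2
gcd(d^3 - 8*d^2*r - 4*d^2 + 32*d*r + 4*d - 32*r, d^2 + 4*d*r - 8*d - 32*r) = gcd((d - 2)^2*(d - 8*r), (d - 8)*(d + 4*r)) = 1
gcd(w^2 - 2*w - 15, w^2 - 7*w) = 1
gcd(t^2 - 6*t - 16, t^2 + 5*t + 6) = t + 2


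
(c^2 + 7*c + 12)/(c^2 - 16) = (c + 3)/(c - 4)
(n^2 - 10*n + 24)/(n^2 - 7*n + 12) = (n - 6)/(n - 3)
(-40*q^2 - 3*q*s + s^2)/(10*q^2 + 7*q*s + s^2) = (-8*q + s)/(2*q + s)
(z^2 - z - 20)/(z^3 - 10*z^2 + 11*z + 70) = (z + 4)/(z^2 - 5*z - 14)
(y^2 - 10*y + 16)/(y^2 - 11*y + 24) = (y - 2)/(y - 3)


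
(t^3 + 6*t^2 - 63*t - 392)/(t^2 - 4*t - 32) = (t^2 + 14*t + 49)/(t + 4)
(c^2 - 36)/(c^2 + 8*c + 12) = (c - 6)/(c + 2)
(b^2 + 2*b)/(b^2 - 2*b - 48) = b*(b + 2)/(b^2 - 2*b - 48)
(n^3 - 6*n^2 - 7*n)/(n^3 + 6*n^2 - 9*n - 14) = n*(n - 7)/(n^2 + 5*n - 14)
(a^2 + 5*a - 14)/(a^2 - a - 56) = (a - 2)/(a - 8)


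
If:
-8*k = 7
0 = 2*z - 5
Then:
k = -7/8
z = 5/2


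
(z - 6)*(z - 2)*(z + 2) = z^3 - 6*z^2 - 4*z + 24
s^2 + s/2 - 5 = (s - 2)*(s + 5/2)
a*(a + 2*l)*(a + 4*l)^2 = a^4 + 10*a^3*l + 32*a^2*l^2 + 32*a*l^3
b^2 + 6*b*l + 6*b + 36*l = (b + 6)*(b + 6*l)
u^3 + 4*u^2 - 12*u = u*(u - 2)*(u + 6)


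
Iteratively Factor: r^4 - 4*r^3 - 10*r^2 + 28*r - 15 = (r + 3)*(r^3 - 7*r^2 + 11*r - 5) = (r - 1)*(r + 3)*(r^2 - 6*r + 5) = (r - 5)*(r - 1)*(r + 3)*(r - 1)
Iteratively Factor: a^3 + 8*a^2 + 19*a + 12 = (a + 4)*(a^2 + 4*a + 3) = (a + 3)*(a + 4)*(a + 1)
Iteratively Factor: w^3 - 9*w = (w)*(w^2 - 9) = w*(w - 3)*(w + 3)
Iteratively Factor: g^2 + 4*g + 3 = (g + 3)*(g + 1)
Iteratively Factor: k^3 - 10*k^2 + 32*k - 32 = (k - 4)*(k^2 - 6*k + 8) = (k - 4)*(k - 2)*(k - 4)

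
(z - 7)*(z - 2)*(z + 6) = z^3 - 3*z^2 - 40*z + 84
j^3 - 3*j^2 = j^2*(j - 3)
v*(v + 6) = v^2 + 6*v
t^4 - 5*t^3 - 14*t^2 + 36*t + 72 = (t - 6)*(t - 3)*(t + 2)^2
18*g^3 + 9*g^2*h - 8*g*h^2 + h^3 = (-6*g + h)*(-3*g + h)*(g + h)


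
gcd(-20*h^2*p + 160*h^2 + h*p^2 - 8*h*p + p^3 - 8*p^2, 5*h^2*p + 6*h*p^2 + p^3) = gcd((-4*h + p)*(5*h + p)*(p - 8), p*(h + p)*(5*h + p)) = 5*h + p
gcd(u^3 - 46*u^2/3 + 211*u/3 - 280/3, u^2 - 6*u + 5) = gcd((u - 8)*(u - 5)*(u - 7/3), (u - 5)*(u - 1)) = u - 5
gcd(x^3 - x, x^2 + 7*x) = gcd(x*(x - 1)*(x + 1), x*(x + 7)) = x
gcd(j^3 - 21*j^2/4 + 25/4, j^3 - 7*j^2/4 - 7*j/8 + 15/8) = j^2 - j/4 - 5/4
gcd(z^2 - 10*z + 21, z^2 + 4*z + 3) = 1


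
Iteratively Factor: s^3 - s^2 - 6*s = (s - 3)*(s^2 + 2*s) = (s - 3)*(s + 2)*(s)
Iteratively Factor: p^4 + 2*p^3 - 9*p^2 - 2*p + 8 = (p - 1)*(p^3 + 3*p^2 - 6*p - 8) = (p - 2)*(p - 1)*(p^2 + 5*p + 4) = (p - 2)*(p - 1)*(p + 4)*(p + 1)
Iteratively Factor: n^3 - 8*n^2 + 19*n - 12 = (n - 3)*(n^2 - 5*n + 4) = (n - 3)*(n - 1)*(n - 4)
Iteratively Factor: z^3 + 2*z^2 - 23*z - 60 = (z + 4)*(z^2 - 2*z - 15) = (z - 5)*(z + 4)*(z + 3)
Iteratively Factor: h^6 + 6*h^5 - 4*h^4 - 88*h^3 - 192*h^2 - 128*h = (h + 2)*(h^5 + 4*h^4 - 12*h^3 - 64*h^2 - 64*h) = (h + 2)*(h + 4)*(h^4 - 12*h^2 - 16*h) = h*(h + 2)*(h + 4)*(h^3 - 12*h - 16) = h*(h + 2)^2*(h + 4)*(h^2 - 2*h - 8) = h*(h - 4)*(h + 2)^2*(h + 4)*(h + 2)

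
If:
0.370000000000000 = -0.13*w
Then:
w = -2.85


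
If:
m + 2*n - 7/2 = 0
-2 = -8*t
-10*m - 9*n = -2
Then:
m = -5/2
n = 3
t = 1/4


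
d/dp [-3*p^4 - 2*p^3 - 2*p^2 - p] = -12*p^3 - 6*p^2 - 4*p - 1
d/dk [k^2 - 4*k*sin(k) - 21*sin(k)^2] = -4*k*cos(k) + 2*k - 4*sin(k) - 21*sin(2*k)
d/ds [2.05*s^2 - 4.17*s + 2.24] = 4.1*s - 4.17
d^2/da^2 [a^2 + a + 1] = 2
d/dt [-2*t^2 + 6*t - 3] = 6 - 4*t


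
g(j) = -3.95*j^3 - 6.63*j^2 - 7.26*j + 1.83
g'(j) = -11.85*j^2 - 13.26*j - 7.26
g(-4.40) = 241.89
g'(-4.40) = -178.33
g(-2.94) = 66.25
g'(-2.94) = -70.70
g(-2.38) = 34.80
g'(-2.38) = -42.82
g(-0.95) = 6.13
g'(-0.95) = -5.36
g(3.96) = -376.18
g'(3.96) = -245.60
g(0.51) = -4.12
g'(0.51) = -17.10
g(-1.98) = 20.87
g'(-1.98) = -27.46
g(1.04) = -17.33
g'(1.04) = -33.87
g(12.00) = -7865.61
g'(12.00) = -1872.78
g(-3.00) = 70.59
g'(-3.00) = -74.13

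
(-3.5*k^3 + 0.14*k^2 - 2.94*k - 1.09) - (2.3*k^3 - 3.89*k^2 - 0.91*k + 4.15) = -5.8*k^3 + 4.03*k^2 - 2.03*k - 5.24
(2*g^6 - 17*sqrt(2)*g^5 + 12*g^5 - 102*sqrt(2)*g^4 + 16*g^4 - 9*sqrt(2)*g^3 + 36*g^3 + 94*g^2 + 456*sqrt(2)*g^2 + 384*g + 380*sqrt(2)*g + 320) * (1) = 2*g^6 - 17*sqrt(2)*g^5 + 12*g^5 - 102*sqrt(2)*g^4 + 16*g^4 - 9*sqrt(2)*g^3 + 36*g^3 + 94*g^2 + 456*sqrt(2)*g^2 + 384*g + 380*sqrt(2)*g + 320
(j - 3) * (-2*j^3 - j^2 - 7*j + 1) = -2*j^4 + 5*j^3 - 4*j^2 + 22*j - 3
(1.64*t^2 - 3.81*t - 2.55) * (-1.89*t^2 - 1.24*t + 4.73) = -3.0996*t^4 + 5.1673*t^3 + 17.3011*t^2 - 14.8593*t - 12.0615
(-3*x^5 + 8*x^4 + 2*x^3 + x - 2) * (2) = -6*x^5 + 16*x^4 + 4*x^3 + 2*x - 4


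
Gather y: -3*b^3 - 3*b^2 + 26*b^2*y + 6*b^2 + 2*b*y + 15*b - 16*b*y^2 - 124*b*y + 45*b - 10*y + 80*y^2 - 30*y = -3*b^3 + 3*b^2 + 60*b + y^2*(80 - 16*b) + y*(26*b^2 - 122*b - 40)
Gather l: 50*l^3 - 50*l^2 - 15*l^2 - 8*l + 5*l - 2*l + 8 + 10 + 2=50*l^3 - 65*l^2 - 5*l + 20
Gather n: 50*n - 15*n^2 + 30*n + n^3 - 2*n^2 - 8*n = n^3 - 17*n^2 + 72*n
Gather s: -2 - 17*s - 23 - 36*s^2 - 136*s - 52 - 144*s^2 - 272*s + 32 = -180*s^2 - 425*s - 45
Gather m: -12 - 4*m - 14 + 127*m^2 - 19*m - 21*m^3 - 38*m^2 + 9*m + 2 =-21*m^3 + 89*m^2 - 14*m - 24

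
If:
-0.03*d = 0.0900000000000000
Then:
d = -3.00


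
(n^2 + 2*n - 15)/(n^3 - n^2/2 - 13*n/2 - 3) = 2*(n + 5)/(2*n^2 + 5*n + 2)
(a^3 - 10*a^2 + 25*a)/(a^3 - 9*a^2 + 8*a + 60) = a*(a - 5)/(a^2 - 4*a - 12)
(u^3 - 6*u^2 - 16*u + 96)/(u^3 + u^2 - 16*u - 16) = (u - 6)/(u + 1)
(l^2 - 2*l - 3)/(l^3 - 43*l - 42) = (l - 3)/(l^2 - l - 42)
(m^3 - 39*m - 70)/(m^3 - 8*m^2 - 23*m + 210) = (m + 2)/(m - 6)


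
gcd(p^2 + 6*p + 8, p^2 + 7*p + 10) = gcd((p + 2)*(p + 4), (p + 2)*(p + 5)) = p + 2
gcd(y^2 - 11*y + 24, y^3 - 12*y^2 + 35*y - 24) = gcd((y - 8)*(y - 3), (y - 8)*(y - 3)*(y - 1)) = y^2 - 11*y + 24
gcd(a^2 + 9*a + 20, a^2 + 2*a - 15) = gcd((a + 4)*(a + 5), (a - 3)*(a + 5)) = a + 5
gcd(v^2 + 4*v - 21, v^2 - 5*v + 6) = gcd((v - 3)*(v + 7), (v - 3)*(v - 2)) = v - 3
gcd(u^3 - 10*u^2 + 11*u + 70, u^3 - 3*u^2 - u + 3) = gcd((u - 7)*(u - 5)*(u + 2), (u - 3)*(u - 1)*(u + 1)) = 1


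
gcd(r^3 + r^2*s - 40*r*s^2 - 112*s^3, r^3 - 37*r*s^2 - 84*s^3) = r^2 - 3*r*s - 28*s^2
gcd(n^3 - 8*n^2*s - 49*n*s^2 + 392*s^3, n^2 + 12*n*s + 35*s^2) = n + 7*s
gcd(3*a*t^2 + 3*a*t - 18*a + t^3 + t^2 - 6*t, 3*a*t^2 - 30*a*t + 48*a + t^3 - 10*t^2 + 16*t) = 3*a*t - 6*a + t^2 - 2*t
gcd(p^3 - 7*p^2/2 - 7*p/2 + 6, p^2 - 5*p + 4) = p^2 - 5*p + 4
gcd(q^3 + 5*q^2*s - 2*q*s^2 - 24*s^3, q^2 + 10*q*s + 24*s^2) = q + 4*s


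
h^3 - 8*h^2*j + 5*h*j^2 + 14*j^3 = (h - 7*j)*(h - 2*j)*(h + j)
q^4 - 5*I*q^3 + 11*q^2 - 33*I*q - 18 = (q - 6*I)*(q - I)^2*(q + 3*I)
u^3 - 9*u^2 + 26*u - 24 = (u - 4)*(u - 3)*(u - 2)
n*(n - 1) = n^2 - n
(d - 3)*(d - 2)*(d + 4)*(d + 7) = d^4 + 6*d^3 - 21*d^2 - 74*d + 168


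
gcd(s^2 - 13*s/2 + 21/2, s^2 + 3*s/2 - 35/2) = s - 7/2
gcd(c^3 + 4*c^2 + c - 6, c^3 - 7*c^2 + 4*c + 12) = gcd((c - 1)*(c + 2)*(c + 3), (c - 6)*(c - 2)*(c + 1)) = 1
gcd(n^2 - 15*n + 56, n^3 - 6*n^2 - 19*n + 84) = n - 7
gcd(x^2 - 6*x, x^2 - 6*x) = x^2 - 6*x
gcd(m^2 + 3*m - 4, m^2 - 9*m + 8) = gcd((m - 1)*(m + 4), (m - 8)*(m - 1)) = m - 1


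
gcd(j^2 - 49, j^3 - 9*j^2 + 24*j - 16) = 1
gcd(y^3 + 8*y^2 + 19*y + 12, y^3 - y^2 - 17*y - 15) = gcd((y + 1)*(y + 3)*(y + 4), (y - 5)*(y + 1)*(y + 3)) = y^2 + 4*y + 3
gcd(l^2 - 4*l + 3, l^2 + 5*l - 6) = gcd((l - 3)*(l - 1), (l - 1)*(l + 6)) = l - 1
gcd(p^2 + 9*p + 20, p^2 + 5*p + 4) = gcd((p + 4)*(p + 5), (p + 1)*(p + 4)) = p + 4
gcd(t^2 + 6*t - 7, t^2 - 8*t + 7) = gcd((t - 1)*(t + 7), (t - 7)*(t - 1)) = t - 1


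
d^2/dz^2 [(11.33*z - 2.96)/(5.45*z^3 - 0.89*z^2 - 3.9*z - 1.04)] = (2019.17595*z^5 - 1384.76979*z^4 + 729.306966*z^3 + 1134.042384*z^2 - 225.230928*z - 176.472608)/(161.878625*z^9 - 79.305675*z^8 - 334.568415*z^7 + 20.124931*z^6 + 269.68305*z^5 + 89.549148*z^4 - 63.29388*z^3 - 50.343072*z^2 - 12.65472*z - 1.124864)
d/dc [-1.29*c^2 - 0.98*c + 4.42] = -2.58*c - 0.98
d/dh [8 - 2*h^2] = -4*h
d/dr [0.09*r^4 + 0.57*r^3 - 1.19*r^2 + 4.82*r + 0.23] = 0.36*r^3 + 1.71*r^2 - 2.38*r + 4.82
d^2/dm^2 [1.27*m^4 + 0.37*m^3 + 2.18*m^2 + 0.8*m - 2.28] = 15.24*m^2 + 2.22*m + 4.36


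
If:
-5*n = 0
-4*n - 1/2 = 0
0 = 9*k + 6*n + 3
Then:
No Solution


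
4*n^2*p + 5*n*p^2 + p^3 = p*(n + p)*(4*n + p)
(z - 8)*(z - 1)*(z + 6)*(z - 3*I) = z^4 - 3*z^3 - 3*I*z^3 - 46*z^2 + 9*I*z^2 + 48*z + 138*I*z - 144*I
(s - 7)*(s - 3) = s^2 - 10*s + 21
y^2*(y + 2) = y^3 + 2*y^2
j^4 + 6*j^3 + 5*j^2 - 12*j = j*(j - 1)*(j + 3)*(j + 4)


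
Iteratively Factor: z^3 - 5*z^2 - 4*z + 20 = (z + 2)*(z^2 - 7*z + 10) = (z - 5)*(z + 2)*(z - 2)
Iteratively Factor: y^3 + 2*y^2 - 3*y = (y)*(y^2 + 2*y - 3) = y*(y - 1)*(y + 3)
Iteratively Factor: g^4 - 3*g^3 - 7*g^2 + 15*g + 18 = (g + 2)*(g^3 - 5*g^2 + 3*g + 9) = (g + 1)*(g + 2)*(g^2 - 6*g + 9) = (g - 3)*(g + 1)*(g + 2)*(g - 3)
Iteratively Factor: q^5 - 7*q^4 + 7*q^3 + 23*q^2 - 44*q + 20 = (q - 1)*(q^4 - 6*q^3 + q^2 + 24*q - 20) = (q - 1)*(q + 2)*(q^3 - 8*q^2 + 17*q - 10) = (q - 2)*(q - 1)*(q + 2)*(q^2 - 6*q + 5) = (q - 5)*(q - 2)*(q - 1)*(q + 2)*(q - 1)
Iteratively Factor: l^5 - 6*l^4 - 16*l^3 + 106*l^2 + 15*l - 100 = (l + 1)*(l^4 - 7*l^3 - 9*l^2 + 115*l - 100) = (l - 5)*(l + 1)*(l^3 - 2*l^2 - 19*l + 20) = (l - 5)*(l + 1)*(l + 4)*(l^2 - 6*l + 5) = (l - 5)^2*(l + 1)*(l + 4)*(l - 1)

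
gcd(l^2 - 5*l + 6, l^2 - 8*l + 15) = l - 3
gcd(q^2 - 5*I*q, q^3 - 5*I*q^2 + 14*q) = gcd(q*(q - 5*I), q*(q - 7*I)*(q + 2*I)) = q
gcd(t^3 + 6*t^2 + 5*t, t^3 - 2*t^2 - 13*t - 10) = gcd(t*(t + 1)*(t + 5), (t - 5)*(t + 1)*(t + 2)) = t + 1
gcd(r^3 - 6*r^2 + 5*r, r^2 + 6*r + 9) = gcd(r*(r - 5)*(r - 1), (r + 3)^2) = 1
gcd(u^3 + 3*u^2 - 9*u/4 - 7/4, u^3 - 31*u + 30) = u - 1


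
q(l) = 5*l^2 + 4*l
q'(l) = 10*l + 4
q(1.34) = 14.34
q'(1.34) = 17.40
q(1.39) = 15.22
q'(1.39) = 17.90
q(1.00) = 9.00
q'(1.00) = 14.00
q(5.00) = 145.00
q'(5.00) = 54.00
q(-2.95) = 31.71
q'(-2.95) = -25.50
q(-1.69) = 7.52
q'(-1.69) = -12.90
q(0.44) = 2.73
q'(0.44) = 8.40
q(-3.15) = 37.01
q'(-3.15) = -27.50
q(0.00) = 0.00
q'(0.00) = 4.00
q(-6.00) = 156.00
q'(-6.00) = -56.00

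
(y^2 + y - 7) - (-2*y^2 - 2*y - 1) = 3*y^2 + 3*y - 6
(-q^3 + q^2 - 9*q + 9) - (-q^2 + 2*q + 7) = -q^3 + 2*q^2 - 11*q + 2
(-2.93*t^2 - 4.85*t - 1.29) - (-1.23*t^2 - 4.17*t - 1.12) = -1.7*t^2 - 0.68*t - 0.17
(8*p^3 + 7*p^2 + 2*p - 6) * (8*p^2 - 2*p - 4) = 64*p^5 + 40*p^4 - 30*p^3 - 80*p^2 + 4*p + 24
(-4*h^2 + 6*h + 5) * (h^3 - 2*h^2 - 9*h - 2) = -4*h^5 + 14*h^4 + 29*h^3 - 56*h^2 - 57*h - 10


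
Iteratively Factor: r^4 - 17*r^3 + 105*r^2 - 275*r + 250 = (r - 5)*(r^3 - 12*r^2 + 45*r - 50) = (r - 5)^2*(r^2 - 7*r + 10) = (r - 5)^2*(r - 2)*(r - 5)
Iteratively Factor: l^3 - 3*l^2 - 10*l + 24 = (l - 2)*(l^2 - l - 12) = (l - 4)*(l - 2)*(l + 3)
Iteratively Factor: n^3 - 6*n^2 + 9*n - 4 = (n - 1)*(n^2 - 5*n + 4) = (n - 1)^2*(n - 4)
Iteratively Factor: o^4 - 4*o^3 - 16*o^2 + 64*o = (o - 4)*(o^3 - 16*o) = (o - 4)*(o + 4)*(o^2 - 4*o) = o*(o - 4)*(o + 4)*(o - 4)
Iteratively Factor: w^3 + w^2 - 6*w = (w + 3)*(w^2 - 2*w) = (w - 2)*(w + 3)*(w)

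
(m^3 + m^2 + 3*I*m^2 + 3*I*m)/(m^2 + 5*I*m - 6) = m*(m + 1)/(m + 2*I)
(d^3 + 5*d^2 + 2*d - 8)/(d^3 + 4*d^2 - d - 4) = (d + 2)/(d + 1)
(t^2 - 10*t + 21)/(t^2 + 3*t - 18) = (t - 7)/(t + 6)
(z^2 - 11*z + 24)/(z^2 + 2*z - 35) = (z^2 - 11*z + 24)/(z^2 + 2*z - 35)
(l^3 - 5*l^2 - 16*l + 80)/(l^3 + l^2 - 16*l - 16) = (l - 5)/(l + 1)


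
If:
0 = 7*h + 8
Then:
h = -8/7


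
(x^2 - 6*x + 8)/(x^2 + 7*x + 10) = (x^2 - 6*x + 8)/(x^2 + 7*x + 10)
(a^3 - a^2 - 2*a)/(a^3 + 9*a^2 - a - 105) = a*(a^2 - a - 2)/(a^3 + 9*a^2 - a - 105)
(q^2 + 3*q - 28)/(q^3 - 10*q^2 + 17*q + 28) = (q + 7)/(q^2 - 6*q - 7)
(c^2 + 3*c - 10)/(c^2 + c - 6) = (c + 5)/(c + 3)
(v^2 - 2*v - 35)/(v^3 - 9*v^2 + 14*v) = (v + 5)/(v*(v - 2))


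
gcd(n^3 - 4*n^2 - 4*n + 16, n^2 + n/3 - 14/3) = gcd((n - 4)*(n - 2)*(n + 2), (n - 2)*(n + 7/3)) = n - 2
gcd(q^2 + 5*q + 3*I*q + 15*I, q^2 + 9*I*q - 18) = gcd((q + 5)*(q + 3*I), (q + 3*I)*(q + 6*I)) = q + 3*I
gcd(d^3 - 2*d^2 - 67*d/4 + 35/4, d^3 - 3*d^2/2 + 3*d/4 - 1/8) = d - 1/2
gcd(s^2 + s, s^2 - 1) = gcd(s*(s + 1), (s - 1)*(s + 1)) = s + 1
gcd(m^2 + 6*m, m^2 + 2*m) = m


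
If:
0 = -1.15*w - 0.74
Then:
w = -0.64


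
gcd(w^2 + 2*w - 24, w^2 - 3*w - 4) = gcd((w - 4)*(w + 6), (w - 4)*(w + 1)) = w - 4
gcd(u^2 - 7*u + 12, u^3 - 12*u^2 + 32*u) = u - 4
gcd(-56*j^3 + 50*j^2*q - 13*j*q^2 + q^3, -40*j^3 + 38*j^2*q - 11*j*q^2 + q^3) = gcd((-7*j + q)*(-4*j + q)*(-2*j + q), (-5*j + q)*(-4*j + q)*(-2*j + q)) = 8*j^2 - 6*j*q + q^2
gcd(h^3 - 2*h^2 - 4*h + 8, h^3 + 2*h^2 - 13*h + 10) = h - 2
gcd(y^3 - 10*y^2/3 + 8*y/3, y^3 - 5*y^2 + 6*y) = y^2 - 2*y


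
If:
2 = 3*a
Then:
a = 2/3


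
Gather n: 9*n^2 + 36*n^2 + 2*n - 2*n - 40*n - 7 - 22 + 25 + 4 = 45*n^2 - 40*n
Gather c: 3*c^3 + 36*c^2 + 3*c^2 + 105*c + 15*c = 3*c^3 + 39*c^2 + 120*c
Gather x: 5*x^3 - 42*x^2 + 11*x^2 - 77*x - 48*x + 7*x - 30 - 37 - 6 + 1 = 5*x^3 - 31*x^2 - 118*x - 72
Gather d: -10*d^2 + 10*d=-10*d^2 + 10*d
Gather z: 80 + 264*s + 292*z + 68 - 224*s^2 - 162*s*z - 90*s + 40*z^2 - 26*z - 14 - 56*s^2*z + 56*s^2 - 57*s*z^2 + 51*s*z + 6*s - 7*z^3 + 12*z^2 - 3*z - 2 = -168*s^2 + 180*s - 7*z^3 + z^2*(52 - 57*s) + z*(-56*s^2 - 111*s + 263) + 132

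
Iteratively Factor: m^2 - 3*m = (m - 3)*(m)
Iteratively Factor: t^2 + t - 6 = (t - 2)*(t + 3)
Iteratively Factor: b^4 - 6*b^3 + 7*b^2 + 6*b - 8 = (b - 1)*(b^3 - 5*b^2 + 2*b + 8) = (b - 1)*(b + 1)*(b^2 - 6*b + 8) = (b - 2)*(b - 1)*(b + 1)*(b - 4)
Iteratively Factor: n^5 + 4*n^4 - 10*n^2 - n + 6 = (n + 1)*(n^4 + 3*n^3 - 3*n^2 - 7*n + 6) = (n + 1)*(n + 2)*(n^3 + n^2 - 5*n + 3) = (n + 1)*(n + 2)*(n + 3)*(n^2 - 2*n + 1) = (n - 1)*(n + 1)*(n + 2)*(n + 3)*(n - 1)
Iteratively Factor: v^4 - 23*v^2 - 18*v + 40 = (v + 2)*(v^3 - 2*v^2 - 19*v + 20) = (v - 1)*(v + 2)*(v^2 - v - 20) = (v - 1)*(v + 2)*(v + 4)*(v - 5)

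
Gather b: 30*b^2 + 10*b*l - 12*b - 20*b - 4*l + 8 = 30*b^2 + b*(10*l - 32) - 4*l + 8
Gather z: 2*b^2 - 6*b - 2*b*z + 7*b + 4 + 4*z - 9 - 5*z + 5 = 2*b^2 + b + z*(-2*b - 1)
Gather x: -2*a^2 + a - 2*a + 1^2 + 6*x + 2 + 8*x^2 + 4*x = -2*a^2 - a + 8*x^2 + 10*x + 3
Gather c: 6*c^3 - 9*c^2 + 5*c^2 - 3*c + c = 6*c^3 - 4*c^2 - 2*c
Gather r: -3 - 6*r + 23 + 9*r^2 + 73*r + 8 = 9*r^2 + 67*r + 28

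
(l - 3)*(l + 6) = l^2 + 3*l - 18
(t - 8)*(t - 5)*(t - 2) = t^3 - 15*t^2 + 66*t - 80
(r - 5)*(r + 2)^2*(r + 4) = r^4 + 3*r^3 - 20*r^2 - 84*r - 80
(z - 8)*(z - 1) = z^2 - 9*z + 8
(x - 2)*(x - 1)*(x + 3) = x^3 - 7*x + 6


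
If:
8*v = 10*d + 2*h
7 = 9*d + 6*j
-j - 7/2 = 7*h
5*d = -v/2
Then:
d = 28/1899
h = -140/211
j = 483/422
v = -280/1899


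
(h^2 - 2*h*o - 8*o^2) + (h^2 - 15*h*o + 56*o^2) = 2*h^2 - 17*h*o + 48*o^2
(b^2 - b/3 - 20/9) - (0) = b^2 - b/3 - 20/9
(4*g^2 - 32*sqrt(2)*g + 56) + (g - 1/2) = 4*g^2 - 32*sqrt(2)*g + g + 111/2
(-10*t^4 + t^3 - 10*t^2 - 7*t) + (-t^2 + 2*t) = -10*t^4 + t^3 - 11*t^2 - 5*t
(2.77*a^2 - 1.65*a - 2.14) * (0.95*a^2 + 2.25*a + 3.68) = 2.6315*a^4 + 4.665*a^3 + 4.4481*a^2 - 10.887*a - 7.8752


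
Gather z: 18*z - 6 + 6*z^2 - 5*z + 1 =6*z^2 + 13*z - 5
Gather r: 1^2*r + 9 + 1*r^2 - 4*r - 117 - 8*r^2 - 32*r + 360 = -7*r^2 - 35*r + 252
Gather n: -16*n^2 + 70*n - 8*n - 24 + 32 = -16*n^2 + 62*n + 8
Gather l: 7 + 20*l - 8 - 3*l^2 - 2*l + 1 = -3*l^2 + 18*l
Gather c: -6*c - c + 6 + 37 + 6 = 49 - 7*c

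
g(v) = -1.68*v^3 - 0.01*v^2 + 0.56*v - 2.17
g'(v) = -5.04*v^2 - 0.02*v + 0.56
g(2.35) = -22.71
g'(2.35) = -27.32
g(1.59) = -8.06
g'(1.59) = -12.21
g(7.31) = -654.85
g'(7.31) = -268.90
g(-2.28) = 16.41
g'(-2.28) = -25.59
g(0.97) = -3.17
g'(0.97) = -4.20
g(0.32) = -2.05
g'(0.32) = 0.04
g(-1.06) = -0.77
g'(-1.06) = -5.08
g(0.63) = -2.24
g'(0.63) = -1.45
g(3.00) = -45.94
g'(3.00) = -44.86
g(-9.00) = 1216.70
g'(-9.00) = -407.50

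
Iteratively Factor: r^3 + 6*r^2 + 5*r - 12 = (r + 4)*(r^2 + 2*r - 3) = (r + 3)*(r + 4)*(r - 1)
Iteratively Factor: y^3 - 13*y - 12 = (y - 4)*(y^2 + 4*y + 3) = (y - 4)*(y + 3)*(y + 1)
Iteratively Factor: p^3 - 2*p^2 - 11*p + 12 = (p - 1)*(p^2 - p - 12) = (p - 1)*(p + 3)*(p - 4)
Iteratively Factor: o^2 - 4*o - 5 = (o - 5)*(o + 1)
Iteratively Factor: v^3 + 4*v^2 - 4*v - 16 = (v - 2)*(v^2 + 6*v + 8) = (v - 2)*(v + 4)*(v + 2)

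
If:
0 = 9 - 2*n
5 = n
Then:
No Solution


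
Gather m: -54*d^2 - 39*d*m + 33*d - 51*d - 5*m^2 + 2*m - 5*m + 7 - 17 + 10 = -54*d^2 - 18*d - 5*m^2 + m*(-39*d - 3)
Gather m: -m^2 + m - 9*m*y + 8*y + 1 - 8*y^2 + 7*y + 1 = -m^2 + m*(1 - 9*y) - 8*y^2 + 15*y + 2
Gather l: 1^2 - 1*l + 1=2 - l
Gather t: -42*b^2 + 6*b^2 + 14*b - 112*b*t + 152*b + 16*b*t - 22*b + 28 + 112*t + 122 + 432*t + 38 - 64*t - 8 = -36*b^2 + 144*b + t*(480 - 96*b) + 180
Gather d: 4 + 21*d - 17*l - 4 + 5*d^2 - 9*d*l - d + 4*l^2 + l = 5*d^2 + d*(20 - 9*l) + 4*l^2 - 16*l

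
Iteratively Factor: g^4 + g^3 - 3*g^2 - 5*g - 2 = (g + 1)*(g^3 - 3*g - 2) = (g + 1)^2*(g^2 - g - 2) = (g + 1)^3*(g - 2)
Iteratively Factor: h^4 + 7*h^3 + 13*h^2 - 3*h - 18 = (h + 3)*(h^3 + 4*h^2 + h - 6) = (h + 3)^2*(h^2 + h - 2) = (h - 1)*(h + 3)^2*(h + 2)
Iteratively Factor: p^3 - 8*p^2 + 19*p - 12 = (p - 3)*(p^2 - 5*p + 4) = (p - 3)*(p - 1)*(p - 4)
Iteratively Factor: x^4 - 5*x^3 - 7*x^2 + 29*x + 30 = (x - 3)*(x^3 - 2*x^2 - 13*x - 10) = (x - 3)*(x + 1)*(x^2 - 3*x - 10) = (x - 3)*(x + 1)*(x + 2)*(x - 5)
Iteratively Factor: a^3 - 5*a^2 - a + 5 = (a - 1)*(a^2 - 4*a - 5) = (a - 5)*(a - 1)*(a + 1)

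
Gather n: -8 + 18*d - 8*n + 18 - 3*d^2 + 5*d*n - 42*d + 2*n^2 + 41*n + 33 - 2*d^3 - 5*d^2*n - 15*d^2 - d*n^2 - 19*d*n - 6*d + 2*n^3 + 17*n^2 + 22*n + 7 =-2*d^3 - 18*d^2 - 30*d + 2*n^3 + n^2*(19 - d) + n*(-5*d^2 - 14*d + 55) + 50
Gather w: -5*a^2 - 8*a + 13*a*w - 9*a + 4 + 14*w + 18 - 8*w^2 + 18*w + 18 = -5*a^2 - 17*a - 8*w^2 + w*(13*a + 32) + 40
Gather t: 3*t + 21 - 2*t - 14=t + 7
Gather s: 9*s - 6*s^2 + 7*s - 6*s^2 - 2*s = -12*s^2 + 14*s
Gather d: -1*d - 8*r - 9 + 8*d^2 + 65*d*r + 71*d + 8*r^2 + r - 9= 8*d^2 + d*(65*r + 70) + 8*r^2 - 7*r - 18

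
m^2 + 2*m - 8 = (m - 2)*(m + 4)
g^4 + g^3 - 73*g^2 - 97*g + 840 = (g - 8)*(g - 3)*(g + 5)*(g + 7)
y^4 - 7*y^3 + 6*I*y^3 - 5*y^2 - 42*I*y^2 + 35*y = y*(y - 7)*(y + I)*(y + 5*I)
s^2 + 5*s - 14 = (s - 2)*(s + 7)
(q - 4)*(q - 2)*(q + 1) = q^3 - 5*q^2 + 2*q + 8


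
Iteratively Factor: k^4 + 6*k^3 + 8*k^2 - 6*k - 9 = (k - 1)*(k^3 + 7*k^2 + 15*k + 9) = (k - 1)*(k + 3)*(k^2 + 4*k + 3) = (k - 1)*(k + 3)^2*(k + 1)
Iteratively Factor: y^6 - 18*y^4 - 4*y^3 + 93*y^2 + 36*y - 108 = (y + 2)*(y^5 - 2*y^4 - 14*y^3 + 24*y^2 + 45*y - 54) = (y - 3)*(y + 2)*(y^4 + y^3 - 11*y^2 - 9*y + 18) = (y - 3)*(y + 2)^2*(y^3 - y^2 - 9*y + 9) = (y - 3)*(y + 2)^2*(y + 3)*(y^2 - 4*y + 3) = (y - 3)*(y - 1)*(y + 2)^2*(y + 3)*(y - 3)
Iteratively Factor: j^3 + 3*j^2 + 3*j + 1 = (j + 1)*(j^2 + 2*j + 1) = (j + 1)^2*(j + 1)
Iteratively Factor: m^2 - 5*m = (m - 5)*(m)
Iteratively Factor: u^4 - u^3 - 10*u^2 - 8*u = (u)*(u^3 - u^2 - 10*u - 8) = u*(u - 4)*(u^2 + 3*u + 2) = u*(u - 4)*(u + 2)*(u + 1)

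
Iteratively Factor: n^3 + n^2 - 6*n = (n - 2)*(n^2 + 3*n) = n*(n - 2)*(n + 3)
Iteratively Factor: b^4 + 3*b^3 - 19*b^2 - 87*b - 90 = (b + 2)*(b^3 + b^2 - 21*b - 45) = (b + 2)*(b + 3)*(b^2 - 2*b - 15) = (b - 5)*(b + 2)*(b + 3)*(b + 3)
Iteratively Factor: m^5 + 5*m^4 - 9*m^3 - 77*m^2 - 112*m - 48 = (m + 1)*(m^4 + 4*m^3 - 13*m^2 - 64*m - 48) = (m + 1)*(m + 4)*(m^3 - 13*m - 12) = (m + 1)^2*(m + 4)*(m^2 - m - 12) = (m + 1)^2*(m + 3)*(m + 4)*(m - 4)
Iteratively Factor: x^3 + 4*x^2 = (x + 4)*(x^2) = x*(x + 4)*(x)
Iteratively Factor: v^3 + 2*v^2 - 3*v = (v)*(v^2 + 2*v - 3) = v*(v - 1)*(v + 3)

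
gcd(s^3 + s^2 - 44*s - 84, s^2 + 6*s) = s + 6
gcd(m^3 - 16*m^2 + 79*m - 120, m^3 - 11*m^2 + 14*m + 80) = m^2 - 13*m + 40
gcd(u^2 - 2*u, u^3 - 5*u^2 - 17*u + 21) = 1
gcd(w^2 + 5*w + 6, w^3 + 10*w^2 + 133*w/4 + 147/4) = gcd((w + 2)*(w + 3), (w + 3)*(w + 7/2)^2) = w + 3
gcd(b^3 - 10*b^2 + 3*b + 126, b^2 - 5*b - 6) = b - 6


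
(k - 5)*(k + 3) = k^2 - 2*k - 15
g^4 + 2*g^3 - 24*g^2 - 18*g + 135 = (g - 3)^2*(g + 3)*(g + 5)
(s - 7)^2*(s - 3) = s^3 - 17*s^2 + 91*s - 147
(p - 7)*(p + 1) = p^2 - 6*p - 7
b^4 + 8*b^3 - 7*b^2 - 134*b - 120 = (b - 4)*(b + 1)*(b + 5)*(b + 6)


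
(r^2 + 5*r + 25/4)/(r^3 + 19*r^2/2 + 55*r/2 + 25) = (r + 5/2)/(r^2 + 7*r + 10)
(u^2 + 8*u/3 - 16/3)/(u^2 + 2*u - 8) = (u - 4/3)/(u - 2)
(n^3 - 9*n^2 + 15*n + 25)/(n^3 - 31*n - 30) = (n^2 - 10*n + 25)/(n^2 - n - 30)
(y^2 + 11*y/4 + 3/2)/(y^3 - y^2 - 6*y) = (y + 3/4)/(y*(y - 3))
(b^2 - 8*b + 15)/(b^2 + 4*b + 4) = (b^2 - 8*b + 15)/(b^2 + 4*b + 4)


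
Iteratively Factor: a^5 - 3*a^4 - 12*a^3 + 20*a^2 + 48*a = (a - 3)*(a^4 - 12*a^2 - 16*a) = (a - 3)*(a + 2)*(a^3 - 2*a^2 - 8*a) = a*(a - 3)*(a + 2)*(a^2 - 2*a - 8) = a*(a - 4)*(a - 3)*(a + 2)*(a + 2)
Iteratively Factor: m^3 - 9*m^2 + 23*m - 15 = (m - 1)*(m^2 - 8*m + 15) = (m - 5)*(m - 1)*(m - 3)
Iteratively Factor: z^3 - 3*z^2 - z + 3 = (z - 1)*(z^2 - 2*z - 3) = (z - 3)*(z - 1)*(z + 1)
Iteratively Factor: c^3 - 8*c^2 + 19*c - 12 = (c - 4)*(c^2 - 4*c + 3) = (c - 4)*(c - 1)*(c - 3)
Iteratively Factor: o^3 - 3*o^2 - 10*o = (o - 5)*(o^2 + 2*o) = (o - 5)*(o + 2)*(o)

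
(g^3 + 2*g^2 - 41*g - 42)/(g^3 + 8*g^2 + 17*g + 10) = (g^2 + g - 42)/(g^2 + 7*g + 10)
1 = 1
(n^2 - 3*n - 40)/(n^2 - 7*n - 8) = (n + 5)/(n + 1)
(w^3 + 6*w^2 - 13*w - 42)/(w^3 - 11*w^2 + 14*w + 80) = (w^2 + 4*w - 21)/(w^2 - 13*w + 40)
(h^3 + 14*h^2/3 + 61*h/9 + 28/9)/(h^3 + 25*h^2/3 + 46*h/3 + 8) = (h + 7/3)/(h + 6)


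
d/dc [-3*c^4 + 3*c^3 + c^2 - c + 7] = -12*c^3 + 9*c^2 + 2*c - 1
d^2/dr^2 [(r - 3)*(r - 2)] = 2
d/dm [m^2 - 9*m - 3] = 2*m - 9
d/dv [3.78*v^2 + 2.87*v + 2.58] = 7.56*v + 2.87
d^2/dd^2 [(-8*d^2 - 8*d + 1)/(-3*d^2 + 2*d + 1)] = 30*(8*d^3 + 3*d^2 + 6*d - 1)/(27*d^6 - 54*d^5 + 9*d^4 + 28*d^3 - 3*d^2 - 6*d - 1)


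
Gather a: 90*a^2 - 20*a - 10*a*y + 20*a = 90*a^2 - 10*a*y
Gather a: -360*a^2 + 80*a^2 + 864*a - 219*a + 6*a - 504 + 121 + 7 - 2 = -280*a^2 + 651*a - 378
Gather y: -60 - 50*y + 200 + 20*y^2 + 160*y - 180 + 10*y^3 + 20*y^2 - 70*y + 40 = 10*y^3 + 40*y^2 + 40*y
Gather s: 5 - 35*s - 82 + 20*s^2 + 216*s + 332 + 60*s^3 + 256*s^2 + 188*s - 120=60*s^3 + 276*s^2 + 369*s + 135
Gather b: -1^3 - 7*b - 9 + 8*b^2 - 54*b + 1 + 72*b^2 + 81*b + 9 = 80*b^2 + 20*b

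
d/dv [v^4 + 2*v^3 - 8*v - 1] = 4*v^3 + 6*v^2 - 8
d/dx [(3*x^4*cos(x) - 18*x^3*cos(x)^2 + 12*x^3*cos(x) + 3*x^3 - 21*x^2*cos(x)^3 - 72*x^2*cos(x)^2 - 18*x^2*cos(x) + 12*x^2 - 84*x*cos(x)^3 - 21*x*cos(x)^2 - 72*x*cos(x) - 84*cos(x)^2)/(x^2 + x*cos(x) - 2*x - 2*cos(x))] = (-6*x^4*sin(x) + 42*x^3*sin(2*x) + 12*sqrt(2)*x^3*cos(x + pi/4) + 90*x^2*sin(x) + 84*x^2*sin(2*x) - 12*x^2*cos(x) - 21*x^2*cos(2*x) - 15*x^2 + 84*x*sin(x) - 336*x*sin(2*x) - 96*x*cos(x) + 84*x*cos(2*x) + 60*x - 336*sin(x) + 252*cos(x) + 168*cos(2*x) + 120)/(2*x^2 - 8*x + 8)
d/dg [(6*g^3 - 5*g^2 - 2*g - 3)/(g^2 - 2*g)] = 6*(g^4 - 4*g^3 + 2*g^2 + g - 1)/(g^2*(g^2 - 4*g + 4))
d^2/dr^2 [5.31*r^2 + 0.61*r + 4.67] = 10.6200000000000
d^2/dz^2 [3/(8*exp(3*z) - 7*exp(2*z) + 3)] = 12*((7 - 18*exp(z))*(8*exp(3*z) - 7*exp(2*z) + 3) + 2*(12*exp(z) - 7)^2*exp(2*z))*exp(2*z)/(8*exp(3*z) - 7*exp(2*z) + 3)^3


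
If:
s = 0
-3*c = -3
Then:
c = 1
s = 0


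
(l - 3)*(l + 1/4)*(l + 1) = l^3 - 7*l^2/4 - 7*l/2 - 3/4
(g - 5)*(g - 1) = g^2 - 6*g + 5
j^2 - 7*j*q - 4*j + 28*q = (j - 4)*(j - 7*q)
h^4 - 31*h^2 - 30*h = h*(h - 6)*(h + 1)*(h + 5)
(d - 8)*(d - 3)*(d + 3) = d^3 - 8*d^2 - 9*d + 72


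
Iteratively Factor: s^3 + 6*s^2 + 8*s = (s)*(s^2 + 6*s + 8) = s*(s + 2)*(s + 4)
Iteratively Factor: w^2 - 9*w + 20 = (w - 4)*(w - 5)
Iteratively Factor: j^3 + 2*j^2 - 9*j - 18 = (j + 2)*(j^2 - 9) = (j - 3)*(j + 2)*(j + 3)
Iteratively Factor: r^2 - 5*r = (r - 5)*(r)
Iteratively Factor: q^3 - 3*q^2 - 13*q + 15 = (q - 5)*(q^2 + 2*q - 3) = (q - 5)*(q - 1)*(q + 3)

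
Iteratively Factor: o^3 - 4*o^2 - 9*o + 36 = (o - 3)*(o^2 - o - 12) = (o - 3)*(o + 3)*(o - 4)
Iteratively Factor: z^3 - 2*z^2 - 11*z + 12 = (z - 4)*(z^2 + 2*z - 3) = (z - 4)*(z - 1)*(z + 3)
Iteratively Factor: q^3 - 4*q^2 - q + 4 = (q - 1)*(q^2 - 3*q - 4) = (q - 4)*(q - 1)*(q + 1)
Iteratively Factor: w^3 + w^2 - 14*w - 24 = (w - 4)*(w^2 + 5*w + 6) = (w - 4)*(w + 3)*(w + 2)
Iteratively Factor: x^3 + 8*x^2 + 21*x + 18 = (x + 3)*(x^2 + 5*x + 6) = (x + 3)^2*(x + 2)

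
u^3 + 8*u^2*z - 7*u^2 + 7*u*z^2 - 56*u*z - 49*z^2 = (u - 7)*(u + z)*(u + 7*z)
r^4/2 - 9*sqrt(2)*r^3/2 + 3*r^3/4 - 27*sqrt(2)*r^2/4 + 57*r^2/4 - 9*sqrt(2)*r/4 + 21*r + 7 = (r/2 + 1/2)*(r + 1/2)*(r - 7*sqrt(2))*(r - 2*sqrt(2))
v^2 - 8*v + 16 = (v - 4)^2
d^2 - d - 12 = (d - 4)*(d + 3)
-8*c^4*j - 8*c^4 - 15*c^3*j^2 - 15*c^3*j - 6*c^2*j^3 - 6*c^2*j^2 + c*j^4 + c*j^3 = (-8*c + j)*(c + j)^2*(c*j + c)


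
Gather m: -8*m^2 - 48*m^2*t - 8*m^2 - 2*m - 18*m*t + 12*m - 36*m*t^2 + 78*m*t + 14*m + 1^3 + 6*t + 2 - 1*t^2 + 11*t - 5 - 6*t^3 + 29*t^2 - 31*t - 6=m^2*(-48*t - 16) + m*(-36*t^2 + 60*t + 24) - 6*t^3 + 28*t^2 - 14*t - 8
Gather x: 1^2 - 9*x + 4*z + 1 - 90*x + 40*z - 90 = -99*x + 44*z - 88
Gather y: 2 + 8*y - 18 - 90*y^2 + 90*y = -90*y^2 + 98*y - 16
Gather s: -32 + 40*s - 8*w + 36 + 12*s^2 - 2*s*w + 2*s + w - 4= 12*s^2 + s*(42 - 2*w) - 7*w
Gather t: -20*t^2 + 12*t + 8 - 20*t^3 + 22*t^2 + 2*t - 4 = -20*t^3 + 2*t^2 + 14*t + 4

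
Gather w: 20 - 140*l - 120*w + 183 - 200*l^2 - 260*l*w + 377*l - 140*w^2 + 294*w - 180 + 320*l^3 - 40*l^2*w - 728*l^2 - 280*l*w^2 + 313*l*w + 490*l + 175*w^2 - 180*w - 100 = 320*l^3 - 928*l^2 + 727*l + w^2*(35 - 280*l) + w*(-40*l^2 + 53*l - 6) - 77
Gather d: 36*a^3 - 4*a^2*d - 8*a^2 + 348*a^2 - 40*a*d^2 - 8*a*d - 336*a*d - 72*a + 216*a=36*a^3 + 340*a^2 - 40*a*d^2 + 144*a + d*(-4*a^2 - 344*a)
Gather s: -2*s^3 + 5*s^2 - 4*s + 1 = -2*s^3 + 5*s^2 - 4*s + 1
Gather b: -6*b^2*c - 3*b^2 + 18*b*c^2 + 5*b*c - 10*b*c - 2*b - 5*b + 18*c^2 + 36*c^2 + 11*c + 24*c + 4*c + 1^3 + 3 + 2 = b^2*(-6*c - 3) + b*(18*c^2 - 5*c - 7) + 54*c^2 + 39*c + 6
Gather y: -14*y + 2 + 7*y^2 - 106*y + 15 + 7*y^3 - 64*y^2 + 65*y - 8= 7*y^3 - 57*y^2 - 55*y + 9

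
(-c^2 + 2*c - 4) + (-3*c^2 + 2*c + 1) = -4*c^2 + 4*c - 3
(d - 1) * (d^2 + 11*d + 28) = d^3 + 10*d^2 + 17*d - 28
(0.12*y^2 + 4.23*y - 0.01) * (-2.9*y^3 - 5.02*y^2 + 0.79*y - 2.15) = -0.348*y^5 - 12.8694*y^4 - 21.1108*y^3 + 3.1339*y^2 - 9.1024*y + 0.0215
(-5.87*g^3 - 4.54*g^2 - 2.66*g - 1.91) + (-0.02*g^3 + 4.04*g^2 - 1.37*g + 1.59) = -5.89*g^3 - 0.5*g^2 - 4.03*g - 0.32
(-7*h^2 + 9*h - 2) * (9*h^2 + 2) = -63*h^4 + 81*h^3 - 32*h^2 + 18*h - 4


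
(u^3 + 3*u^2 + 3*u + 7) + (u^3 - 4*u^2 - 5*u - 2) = 2*u^3 - u^2 - 2*u + 5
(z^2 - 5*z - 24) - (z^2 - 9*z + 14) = 4*z - 38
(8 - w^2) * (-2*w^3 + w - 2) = 2*w^5 - 17*w^3 + 2*w^2 + 8*w - 16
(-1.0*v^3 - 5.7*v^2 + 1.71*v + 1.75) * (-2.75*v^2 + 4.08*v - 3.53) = 2.75*v^5 + 11.595*v^4 - 24.4285*v^3 + 22.2853*v^2 + 1.1037*v - 6.1775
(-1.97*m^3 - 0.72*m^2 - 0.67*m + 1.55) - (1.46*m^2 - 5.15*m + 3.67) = -1.97*m^3 - 2.18*m^2 + 4.48*m - 2.12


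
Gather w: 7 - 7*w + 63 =70 - 7*w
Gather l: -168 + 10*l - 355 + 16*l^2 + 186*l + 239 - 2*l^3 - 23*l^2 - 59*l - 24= -2*l^3 - 7*l^2 + 137*l - 308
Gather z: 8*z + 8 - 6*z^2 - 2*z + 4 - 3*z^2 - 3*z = -9*z^2 + 3*z + 12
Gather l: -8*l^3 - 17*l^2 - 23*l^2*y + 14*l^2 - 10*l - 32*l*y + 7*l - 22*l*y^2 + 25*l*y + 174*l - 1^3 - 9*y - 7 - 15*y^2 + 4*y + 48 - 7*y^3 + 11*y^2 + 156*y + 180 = -8*l^3 + l^2*(-23*y - 3) + l*(-22*y^2 - 7*y + 171) - 7*y^3 - 4*y^2 + 151*y + 220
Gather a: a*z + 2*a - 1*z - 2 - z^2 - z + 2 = a*(z + 2) - z^2 - 2*z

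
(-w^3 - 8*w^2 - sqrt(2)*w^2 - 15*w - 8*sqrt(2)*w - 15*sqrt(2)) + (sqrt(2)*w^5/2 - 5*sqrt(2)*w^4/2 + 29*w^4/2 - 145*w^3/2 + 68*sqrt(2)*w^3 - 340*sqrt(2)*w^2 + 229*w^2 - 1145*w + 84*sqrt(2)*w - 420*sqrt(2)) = sqrt(2)*w^5/2 - 5*sqrt(2)*w^4/2 + 29*w^4/2 - 147*w^3/2 + 68*sqrt(2)*w^3 - 341*sqrt(2)*w^2 + 221*w^2 - 1160*w + 76*sqrt(2)*w - 435*sqrt(2)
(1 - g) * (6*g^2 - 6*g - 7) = -6*g^3 + 12*g^2 + g - 7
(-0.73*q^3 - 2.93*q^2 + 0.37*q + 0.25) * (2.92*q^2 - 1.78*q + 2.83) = -2.1316*q^5 - 7.2562*q^4 + 4.2299*q^3 - 8.2205*q^2 + 0.6021*q + 0.7075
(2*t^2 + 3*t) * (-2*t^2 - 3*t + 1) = -4*t^4 - 12*t^3 - 7*t^2 + 3*t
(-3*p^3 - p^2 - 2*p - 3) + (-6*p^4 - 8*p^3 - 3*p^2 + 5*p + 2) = -6*p^4 - 11*p^3 - 4*p^2 + 3*p - 1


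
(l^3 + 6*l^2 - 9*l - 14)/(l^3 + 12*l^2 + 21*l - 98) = (l + 1)/(l + 7)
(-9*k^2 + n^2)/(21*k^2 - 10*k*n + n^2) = (-3*k - n)/(7*k - n)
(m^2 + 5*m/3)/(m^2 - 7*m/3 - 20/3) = m/(m - 4)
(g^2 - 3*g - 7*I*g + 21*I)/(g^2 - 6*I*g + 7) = (g - 3)/(g + I)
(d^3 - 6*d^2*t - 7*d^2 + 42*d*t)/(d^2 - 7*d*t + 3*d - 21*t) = d*(d^2 - 6*d*t - 7*d + 42*t)/(d^2 - 7*d*t + 3*d - 21*t)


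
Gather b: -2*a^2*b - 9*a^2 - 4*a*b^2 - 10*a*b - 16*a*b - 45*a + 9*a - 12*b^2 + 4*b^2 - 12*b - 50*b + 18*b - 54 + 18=-9*a^2 - 36*a + b^2*(-4*a - 8) + b*(-2*a^2 - 26*a - 44) - 36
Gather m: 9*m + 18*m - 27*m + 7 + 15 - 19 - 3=0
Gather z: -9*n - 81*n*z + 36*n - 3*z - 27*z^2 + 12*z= 27*n - 27*z^2 + z*(9 - 81*n)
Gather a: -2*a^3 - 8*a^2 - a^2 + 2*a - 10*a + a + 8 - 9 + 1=-2*a^3 - 9*a^2 - 7*a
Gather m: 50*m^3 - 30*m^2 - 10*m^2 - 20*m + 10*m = 50*m^3 - 40*m^2 - 10*m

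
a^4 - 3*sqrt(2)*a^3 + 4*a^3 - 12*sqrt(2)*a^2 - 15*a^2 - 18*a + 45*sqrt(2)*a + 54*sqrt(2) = (a - 3)*(a + 1)*(a + 6)*(a - 3*sqrt(2))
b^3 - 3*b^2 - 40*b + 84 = (b - 7)*(b - 2)*(b + 6)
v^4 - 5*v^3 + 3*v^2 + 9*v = v*(v - 3)^2*(v + 1)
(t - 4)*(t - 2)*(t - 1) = t^3 - 7*t^2 + 14*t - 8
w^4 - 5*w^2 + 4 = (w - 2)*(w - 1)*(w + 1)*(w + 2)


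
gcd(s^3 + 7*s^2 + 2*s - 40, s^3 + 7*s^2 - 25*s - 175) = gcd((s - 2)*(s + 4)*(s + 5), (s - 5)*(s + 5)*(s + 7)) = s + 5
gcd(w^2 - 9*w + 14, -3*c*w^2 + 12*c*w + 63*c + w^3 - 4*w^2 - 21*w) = w - 7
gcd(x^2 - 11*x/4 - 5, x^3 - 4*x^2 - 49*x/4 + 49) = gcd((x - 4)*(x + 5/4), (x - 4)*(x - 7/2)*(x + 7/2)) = x - 4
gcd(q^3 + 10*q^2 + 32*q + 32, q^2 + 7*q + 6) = 1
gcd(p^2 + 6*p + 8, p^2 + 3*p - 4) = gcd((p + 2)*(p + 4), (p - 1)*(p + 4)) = p + 4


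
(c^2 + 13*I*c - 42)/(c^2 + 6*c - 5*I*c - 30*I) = (c^2 + 13*I*c - 42)/(c^2 + c*(6 - 5*I) - 30*I)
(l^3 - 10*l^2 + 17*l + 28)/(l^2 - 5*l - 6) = (l^2 - 11*l + 28)/(l - 6)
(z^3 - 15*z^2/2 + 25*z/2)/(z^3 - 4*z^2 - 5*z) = (z - 5/2)/(z + 1)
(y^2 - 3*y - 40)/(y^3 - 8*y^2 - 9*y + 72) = (y + 5)/(y^2 - 9)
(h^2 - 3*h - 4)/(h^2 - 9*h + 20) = (h + 1)/(h - 5)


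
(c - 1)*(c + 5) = c^2 + 4*c - 5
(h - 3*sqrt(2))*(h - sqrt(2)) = h^2 - 4*sqrt(2)*h + 6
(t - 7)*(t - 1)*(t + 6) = t^3 - 2*t^2 - 41*t + 42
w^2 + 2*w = w*(w + 2)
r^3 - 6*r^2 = r^2*(r - 6)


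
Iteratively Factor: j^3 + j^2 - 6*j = (j)*(j^2 + j - 6) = j*(j - 2)*(j + 3)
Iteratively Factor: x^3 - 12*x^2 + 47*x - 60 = (x - 5)*(x^2 - 7*x + 12) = (x - 5)*(x - 3)*(x - 4)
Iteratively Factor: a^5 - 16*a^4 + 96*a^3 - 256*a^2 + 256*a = (a - 4)*(a^4 - 12*a^3 + 48*a^2 - 64*a) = (a - 4)^2*(a^3 - 8*a^2 + 16*a) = (a - 4)^3*(a^2 - 4*a) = (a - 4)^4*(a)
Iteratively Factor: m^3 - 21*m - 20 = (m - 5)*(m^2 + 5*m + 4) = (m - 5)*(m + 1)*(m + 4)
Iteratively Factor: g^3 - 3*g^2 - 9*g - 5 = (g + 1)*(g^2 - 4*g - 5) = (g + 1)^2*(g - 5)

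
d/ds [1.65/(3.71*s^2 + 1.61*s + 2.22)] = (-12.243*s - 2.6565)/(3.71*s^2 + 1.61*s + 2.22)^2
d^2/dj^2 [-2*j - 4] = 0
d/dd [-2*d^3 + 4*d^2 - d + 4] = -6*d^2 + 8*d - 1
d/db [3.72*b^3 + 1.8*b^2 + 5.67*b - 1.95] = 11.16*b^2 + 3.6*b + 5.67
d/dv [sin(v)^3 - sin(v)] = (3*sin(v)^2 - 1)*cos(v)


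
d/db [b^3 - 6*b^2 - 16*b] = 3*b^2 - 12*b - 16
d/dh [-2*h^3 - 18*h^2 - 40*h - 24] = -6*h^2 - 36*h - 40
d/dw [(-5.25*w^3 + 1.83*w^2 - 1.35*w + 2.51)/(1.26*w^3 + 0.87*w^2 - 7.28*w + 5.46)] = (3.5527136788005e-15*w^5 - 6.8733*w^4 + 79.842*w^3 - 107.6307*w^2 + 15.6162*w + 10.9018)/(1.5876*w^6 + 2.1924*w^5 - 17.5887*w^4 + 1.092*w^3 + 62.4988*w^2 - 79.4976*w + 29.8116)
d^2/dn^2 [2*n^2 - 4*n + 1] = 4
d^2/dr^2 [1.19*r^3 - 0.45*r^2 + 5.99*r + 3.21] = 7.14*r - 0.9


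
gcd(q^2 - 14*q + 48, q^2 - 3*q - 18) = q - 6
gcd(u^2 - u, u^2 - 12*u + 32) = 1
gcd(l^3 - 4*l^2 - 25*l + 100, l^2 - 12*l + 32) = l - 4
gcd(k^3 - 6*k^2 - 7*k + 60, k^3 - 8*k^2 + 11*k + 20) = k^2 - 9*k + 20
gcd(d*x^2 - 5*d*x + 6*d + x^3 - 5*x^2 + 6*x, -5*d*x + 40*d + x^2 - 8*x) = 1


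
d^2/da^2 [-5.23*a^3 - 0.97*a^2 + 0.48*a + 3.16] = -31.38*a - 1.94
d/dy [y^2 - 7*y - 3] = 2*y - 7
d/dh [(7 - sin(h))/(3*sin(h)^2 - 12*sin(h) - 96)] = (sin(h)^2 - 14*sin(h) + 60)*cos(h)/(3*(sin(h) - 8)^2*(sin(h) + 4)^2)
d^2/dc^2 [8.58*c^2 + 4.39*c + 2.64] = 17.1600000000000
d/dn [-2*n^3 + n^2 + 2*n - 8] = -6*n^2 + 2*n + 2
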